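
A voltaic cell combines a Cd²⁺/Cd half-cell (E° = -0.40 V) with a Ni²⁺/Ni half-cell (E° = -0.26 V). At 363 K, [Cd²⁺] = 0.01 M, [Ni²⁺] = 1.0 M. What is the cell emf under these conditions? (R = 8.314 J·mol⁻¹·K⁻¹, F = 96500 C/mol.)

0.212 V

The Ni²⁺/Ni couple has the higher reduction potential and acts as the cathode, so E°_cell = -0.26 − (-0.40) = 0.14 V.
Balancing electrons gives n = 2; the reaction quotient is Q = [Cd²⁺]/[Ni²⁺] = 0.0100.
E = E° − (RT/nF) ln Q = 0.14 − (8.314×363)/(2×96500) × (-4.605) = 0.140 + 0.072 = 0.212 V.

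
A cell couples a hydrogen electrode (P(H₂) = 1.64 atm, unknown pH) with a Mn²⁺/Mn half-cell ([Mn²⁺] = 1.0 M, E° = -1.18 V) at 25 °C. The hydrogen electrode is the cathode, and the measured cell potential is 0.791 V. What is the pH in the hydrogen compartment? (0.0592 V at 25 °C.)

pH = 6.46

E°_cell = 1.18 V and n = 2.
log Q = n(E° − E)/0.0592 = 2×(1.18 − 0.791)/0.0592 = 13.142.
With Q = [Mn²⁺]·P(H₂) / [H⁺]^2, solving for [H⁺] gives log[H⁺] = -6.464, so pH = 6.46.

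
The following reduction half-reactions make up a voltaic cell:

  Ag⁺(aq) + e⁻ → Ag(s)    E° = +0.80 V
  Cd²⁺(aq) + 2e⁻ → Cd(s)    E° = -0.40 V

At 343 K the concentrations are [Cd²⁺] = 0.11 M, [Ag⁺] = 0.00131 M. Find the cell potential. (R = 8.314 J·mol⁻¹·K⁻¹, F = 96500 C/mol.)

The Ag⁺/Ag couple has the higher reduction potential and acts as the cathode, so E°_cell = +0.80 − (-0.40) = 1.20 V.
Balancing electrons gives n = 2; the reaction quotient is Q = [Cd²⁺]/[Ag⁺]^2 = 6.41 × 10^4.
E = E° − (RT/nF) ln Q = 1.20 − (8.314×343)/(2×96500) × (11.068) = 1.200 − 0.164 = 1.036 V.

1.04 V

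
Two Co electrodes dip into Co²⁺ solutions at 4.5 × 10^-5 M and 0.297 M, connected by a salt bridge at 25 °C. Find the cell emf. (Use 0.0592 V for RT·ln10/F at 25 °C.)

Both half-cells are Co²⁺/Co, so E°_cell = 0. The concentrated side is the cathode; the cell reaction moves Co²⁺ from high to low concentration with n = 2.
Q = [Co²⁺]_dilute/[Co²⁺]_conc = 4.5 × 10^-5/0.297 = 1.52 × 10^-4.
E = 0 − (0.0592/2) log Q = −(0.0592/2)(-3.820) = 0.1131 V.

0.11 V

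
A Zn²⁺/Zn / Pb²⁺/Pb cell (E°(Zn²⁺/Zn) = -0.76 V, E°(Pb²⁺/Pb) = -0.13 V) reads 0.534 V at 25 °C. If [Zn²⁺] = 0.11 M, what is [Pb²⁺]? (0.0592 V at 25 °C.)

6.3 × 10^-5 M

From the Nernst equation, log Q = n(E° − E)/0.0592 = 2(0.63 − 0.534)/0.0592 = 3.243, so Q = 1750.
With Q = [Zn²⁺]/[Pb²⁺] and the known concentrations, [Pb²⁺] in the denominator gives [Pb²⁺] = 6.3 × 10^-5 M.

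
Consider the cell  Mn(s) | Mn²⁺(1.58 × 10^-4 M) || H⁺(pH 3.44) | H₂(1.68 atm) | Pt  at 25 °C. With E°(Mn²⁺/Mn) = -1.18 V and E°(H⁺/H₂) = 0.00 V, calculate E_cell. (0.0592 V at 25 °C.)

1.08 V

The hydrogen couple is the cathode, so E°_cell = 1.18 V; n = 2.
[H⁺] = 10^(−3.44) = 3.6 × 10^-4 M, and Q = [Mn²⁺]·P(H₂) / [H⁺]^2 = 2010.
E = E° − (0.0592/2) log Q = 1.18 − (0.0592/2)(3.304) = 1.082 V.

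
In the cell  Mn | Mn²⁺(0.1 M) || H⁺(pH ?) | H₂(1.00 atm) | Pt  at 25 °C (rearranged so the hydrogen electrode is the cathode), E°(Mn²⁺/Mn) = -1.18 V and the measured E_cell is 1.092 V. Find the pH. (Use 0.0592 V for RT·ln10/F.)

pH = 1.99

E°_cell = 1.18 V and n = 2.
log Q = n(E° − E)/0.0592 = 2×(1.18 − 1.092)/0.0592 = 2.973.
With Q = [Mn²⁺]·P(H₂) / [H⁺]^2, solving for [H⁺] gives log[H⁺] = -1.986, so pH = 1.99.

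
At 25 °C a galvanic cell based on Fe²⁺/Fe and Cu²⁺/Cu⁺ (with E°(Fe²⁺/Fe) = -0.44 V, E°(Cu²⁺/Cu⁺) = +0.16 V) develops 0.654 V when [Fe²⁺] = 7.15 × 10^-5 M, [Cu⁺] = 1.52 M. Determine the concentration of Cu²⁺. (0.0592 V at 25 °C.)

0.1 M

From the Nernst equation, log Q = n(E° − E)/0.0592 = 2(0.60 − 0.654)/0.0592 = -1.824, so Q = 0.0150.
With Q = [Fe²⁺]·[Cu⁺]^2/[Cu²⁺]^2 and the known concentrations, [Cu²⁺]^2 in the denominator gives [Cu²⁺] = 0.1 M.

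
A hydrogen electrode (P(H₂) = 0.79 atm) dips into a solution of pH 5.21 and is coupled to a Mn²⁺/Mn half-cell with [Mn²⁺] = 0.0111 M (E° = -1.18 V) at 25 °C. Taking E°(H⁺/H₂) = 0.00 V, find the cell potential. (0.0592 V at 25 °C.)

0.93 V

The hydrogen couple is the cathode, so E°_cell = 1.18 V; n = 2.
[H⁺] = 10^(−5.21) = 6.2 × 10^-6 M, and Q = [Mn²⁺]·P(H₂) / [H⁺]^2 = 2.31 × 10^8.
E = E° − (0.0592/2) log Q = 1.18 − (0.0592/2)(8.363) = 0.932 V.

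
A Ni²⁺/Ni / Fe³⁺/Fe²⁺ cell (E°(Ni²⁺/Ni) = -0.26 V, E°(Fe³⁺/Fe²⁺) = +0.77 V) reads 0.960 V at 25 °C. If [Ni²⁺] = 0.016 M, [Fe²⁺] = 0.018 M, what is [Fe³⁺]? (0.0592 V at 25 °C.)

From the Nernst equation, log Q = n(E° − E)/0.0592 = 2(1.03 − 0.960)/0.0592 = 2.365, so Q = 232.
With Q = [Ni²⁺]·[Fe²⁺]^2/[Fe³⁺]^2 and the known concentrations, [Fe³⁺]^2 in the denominator gives [Fe³⁺] = 1.5 × 10^-4 M.

1.5 × 10^-4 M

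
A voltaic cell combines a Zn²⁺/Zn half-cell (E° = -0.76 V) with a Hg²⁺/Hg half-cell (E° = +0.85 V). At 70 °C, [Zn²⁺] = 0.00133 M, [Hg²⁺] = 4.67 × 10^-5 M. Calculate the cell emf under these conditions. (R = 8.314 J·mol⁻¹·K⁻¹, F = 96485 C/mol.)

1.56 V

The Hg²⁺/Hg couple has the higher reduction potential and acts as the cathode, so E°_cell = +0.85 − (-0.76) = 1.61 V.
Balancing electrons gives n = 2; the reaction quotient is Q = [Zn²⁺]/[Hg²⁺] = 28.5.
E = E° − (RT/nF) ln Q = 1.61 − (8.314×343)/(2×96485) × (3.349) = 1.610 − 0.049 = 1.561 V.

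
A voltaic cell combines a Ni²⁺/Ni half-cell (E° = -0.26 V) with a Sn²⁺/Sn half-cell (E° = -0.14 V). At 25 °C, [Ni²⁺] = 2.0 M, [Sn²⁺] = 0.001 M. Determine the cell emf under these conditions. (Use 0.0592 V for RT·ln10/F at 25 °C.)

0.022 V

The Sn²⁺/Sn couple has the higher reduction potential and acts as the cathode, so E°_cell = -0.14 − (-0.26) = 0.12 V.
Balancing electrons gives n = 2; the reaction quotient is Q = [Ni²⁺]/[Sn²⁺] = 2000.
At 25 °C, E = E° − (0.0592/n) log Q = 0.12 − (0.0592/2)(3.301) = 0.120 − 0.098 = 0.022 V.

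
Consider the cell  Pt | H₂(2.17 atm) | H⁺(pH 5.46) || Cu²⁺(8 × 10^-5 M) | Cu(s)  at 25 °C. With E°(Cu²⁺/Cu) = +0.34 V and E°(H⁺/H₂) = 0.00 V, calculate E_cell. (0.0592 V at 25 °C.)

0.55 V

The Cu²⁺/Cu couple is the cathode, so E°_cell = 0.34 V; n = 2.
[H⁺] = 10^(−5.46) = 3.5 × 10^-6 M, and Q = [H⁺]^2 / ([Cu²⁺]·P(H₂)) = 6.93 × 10^-8.
E = E° − (0.0592/2) log Q = 0.34 − (0.0592/2)(-7.160) = 0.552 V.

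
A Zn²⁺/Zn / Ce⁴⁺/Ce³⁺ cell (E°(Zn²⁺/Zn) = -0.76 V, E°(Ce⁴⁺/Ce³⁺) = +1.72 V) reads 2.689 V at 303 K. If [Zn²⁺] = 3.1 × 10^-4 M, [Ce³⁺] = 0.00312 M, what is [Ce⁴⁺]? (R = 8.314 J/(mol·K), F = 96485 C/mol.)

From the Nernst equation, ln Q = nF(E° − E)/RT = 2×96485×(2.48 − 2.689)/(8.314×303) = -16.010, so Q = 1.11 × 10^-7.
With Q = [Zn²⁺]·[Ce³⁺]^2/[Ce⁴⁺]^2 and the known concentrations, [Ce⁴⁺]^2 in the denominator gives [Ce⁴⁺] = 0.16 M.

0.16 M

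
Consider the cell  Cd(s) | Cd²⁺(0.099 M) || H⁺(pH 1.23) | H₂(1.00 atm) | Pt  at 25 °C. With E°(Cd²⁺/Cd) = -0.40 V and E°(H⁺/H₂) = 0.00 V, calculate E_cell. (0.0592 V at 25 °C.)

0.36 V

The hydrogen couple is the cathode, so E°_cell = 0.40 V; n = 2.
[H⁺] = 10^(−1.23) = 0.059 M, and Q = [Cd²⁺]·P(H₂) / [H⁺]^2 = 28.6.
E = E° − (0.0592/2) log Q = 0.40 − (0.0592/2)(1.456) = 0.357 V.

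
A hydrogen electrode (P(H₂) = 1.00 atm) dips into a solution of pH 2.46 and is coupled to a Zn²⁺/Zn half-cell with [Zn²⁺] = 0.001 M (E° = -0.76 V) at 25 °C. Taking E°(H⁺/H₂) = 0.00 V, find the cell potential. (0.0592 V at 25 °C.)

The hydrogen couple is the cathode, so E°_cell = 0.76 V; n = 2.
[H⁺] = 10^(−2.46) = 0.0035 M, and Q = [Zn²⁺]·P(H₂) / [H⁺]^2 = 83.2.
E = E° − (0.0592/2) log Q = 0.76 − (0.0592/2)(1.920) = 0.703 V.

0.70 V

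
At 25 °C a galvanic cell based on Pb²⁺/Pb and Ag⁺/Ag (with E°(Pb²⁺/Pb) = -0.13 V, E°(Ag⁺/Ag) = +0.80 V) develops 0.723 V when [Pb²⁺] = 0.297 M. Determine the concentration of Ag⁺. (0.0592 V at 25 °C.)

From the Nernst equation, log Q = n(E° − E)/0.0592 = 2(0.93 − 0.723)/0.0592 = 6.993, so Q = 9.85 × 10^6.
With Q = [Pb²⁺]/[Ag⁺]^2 and the known concentrations, [Ag⁺]^2 in the denominator gives [Ag⁺] = 1.7 × 10^-4 M.

1.7 × 10^-4 M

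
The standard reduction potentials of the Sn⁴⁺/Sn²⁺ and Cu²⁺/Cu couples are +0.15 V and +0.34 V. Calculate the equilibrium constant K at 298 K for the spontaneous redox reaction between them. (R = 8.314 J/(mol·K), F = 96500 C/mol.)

2.7 × 10^6

E°_cell = +0.34 − (+0.15) = 0.19 V, with n = 2 electrons transferred.
At equilibrium E = 0, so the Nernst equation gives ln K = nFE°/RT = (2)(96500)(0.19)/((8.314)(298)) = 14.80.
K = e^14.80 = 2.7 × 10^6.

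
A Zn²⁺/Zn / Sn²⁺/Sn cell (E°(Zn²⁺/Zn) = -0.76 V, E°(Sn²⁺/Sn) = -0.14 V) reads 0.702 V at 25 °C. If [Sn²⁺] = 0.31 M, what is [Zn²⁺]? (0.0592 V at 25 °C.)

From the Nernst equation, log Q = n(E° − E)/0.0592 = 2(0.62 − 0.702)/0.0592 = -2.770, so Q = 0.00170.
With Q = [Zn²⁺]/[Sn²⁺] and the known concentrations, [Zn²⁺] in the numerator gives [Zn²⁺] = 5.3 × 10^-4 M.

5.3 × 10^-4 M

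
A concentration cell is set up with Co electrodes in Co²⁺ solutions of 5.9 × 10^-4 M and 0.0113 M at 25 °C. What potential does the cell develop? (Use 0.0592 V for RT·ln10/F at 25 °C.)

Both half-cells are Co²⁺/Co, so E°_cell = 0. The concentrated side is the cathode; the cell reaction moves Co²⁺ from high to low concentration with n = 2.
Q = [Co²⁺]_dilute/[Co²⁺]_conc = 5.9 × 10^-4/0.0113 = 0.0522.
E = 0 − (0.0592/2) log Q = −(0.0592/2)(-1.282) = 0.0379 V.

0.038 V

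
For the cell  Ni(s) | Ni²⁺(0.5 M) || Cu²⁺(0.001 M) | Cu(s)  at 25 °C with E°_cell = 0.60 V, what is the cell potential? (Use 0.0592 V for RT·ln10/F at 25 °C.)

Balancing electrons gives n = 2; the reaction quotient is Q = [Ni²⁺]/[Cu²⁺] = 500.
At 25 °C, E = E° − (0.0592/n) log Q = 0.60 − (0.0592/2)(2.699) = 0.600 − 0.080 = 0.520 V.

0.520 V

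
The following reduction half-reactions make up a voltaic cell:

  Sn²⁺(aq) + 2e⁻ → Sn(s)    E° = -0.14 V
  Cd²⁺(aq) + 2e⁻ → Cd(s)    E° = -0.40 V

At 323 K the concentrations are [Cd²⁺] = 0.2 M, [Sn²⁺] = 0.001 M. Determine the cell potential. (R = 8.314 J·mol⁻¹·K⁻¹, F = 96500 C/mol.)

The Sn²⁺/Sn couple has the higher reduction potential and acts as the cathode, so E°_cell = -0.14 − (-0.40) = 0.26 V.
Balancing electrons gives n = 2; the reaction quotient is Q = [Cd²⁺]/[Sn²⁺] = 200.
E = E° − (RT/nF) ln Q = 0.26 − (8.314×323)/(2×96500) × (5.298) = 0.260 − 0.074 = 0.186 V.

0.186 V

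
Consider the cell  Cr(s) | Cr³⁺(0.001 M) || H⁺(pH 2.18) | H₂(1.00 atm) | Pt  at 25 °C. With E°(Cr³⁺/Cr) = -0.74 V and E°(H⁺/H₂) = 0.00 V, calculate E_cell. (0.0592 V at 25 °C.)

0.67 V

The hydrogen couple is the cathode, so E°_cell = 0.74 V; n = 6.
[H⁺] = 10^(−2.18) = 0.0066 M, and Q = [Cr³⁺]^2·P(H₂)^3 / [H⁺]^6 = 1.2 × 10^7.
E = E° − (0.0592/6) log Q = 0.74 − (0.0592/6)(7.080) = 0.670 V.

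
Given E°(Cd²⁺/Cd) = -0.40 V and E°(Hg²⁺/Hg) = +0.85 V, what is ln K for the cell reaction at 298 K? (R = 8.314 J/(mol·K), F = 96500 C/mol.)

E°_cell = +0.85 − (-0.40) = 1.25 V, with n = 2 electrons transferred.
At equilibrium E = 0, so the Nernst equation gives ln K = nFE°/RT = (2)(96500)(1.25)/((8.314)(298)) = 97.37.

ln K = 97.4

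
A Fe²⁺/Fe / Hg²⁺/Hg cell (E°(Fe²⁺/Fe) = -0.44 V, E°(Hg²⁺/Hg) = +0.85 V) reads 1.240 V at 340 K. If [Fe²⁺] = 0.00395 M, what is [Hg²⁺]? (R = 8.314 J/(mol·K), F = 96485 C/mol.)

From the Nernst equation, ln Q = nF(E° − E)/RT = 2×96485×(1.29 − 1.240)/(8.314×340) = 3.413, so Q = 30.4.
With Q = [Fe²⁺]/[Hg²⁺] and the known concentrations, [Hg²⁺] in the denominator gives [Hg²⁺] = 1.3 × 10^-4 M.

1.3 × 10^-4 M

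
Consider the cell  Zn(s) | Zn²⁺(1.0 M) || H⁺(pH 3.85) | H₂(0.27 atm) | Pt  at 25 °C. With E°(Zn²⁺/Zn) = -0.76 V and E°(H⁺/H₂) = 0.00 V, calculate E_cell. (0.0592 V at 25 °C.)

0.55 V

The hydrogen couple is the cathode, so E°_cell = 0.76 V; n = 2.
[H⁺] = 10^(−3.85) = 1.4 × 10^-4 M, and Q = [Zn²⁺]·P(H₂) / [H⁺]^2 = 1.35 × 10^7.
E = E° − (0.0592/2) log Q = 0.76 − (0.0592/2)(7.131) = 0.549 V.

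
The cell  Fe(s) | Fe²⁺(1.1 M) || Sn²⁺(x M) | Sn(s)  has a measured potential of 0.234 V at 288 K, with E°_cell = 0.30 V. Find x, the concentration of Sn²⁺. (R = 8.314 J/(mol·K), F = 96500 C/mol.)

0.0054 M

From the Nernst equation, ln Q = nF(E° − E)/RT = 2×96500×(0.30 − 0.234)/(8.314×288) = 5.320, so Q = 204.
With Q = [Fe²⁺]/[Sn²⁺] and the known concentrations, [Sn²⁺] in the denominator gives [Sn²⁺] = 0.0054 M.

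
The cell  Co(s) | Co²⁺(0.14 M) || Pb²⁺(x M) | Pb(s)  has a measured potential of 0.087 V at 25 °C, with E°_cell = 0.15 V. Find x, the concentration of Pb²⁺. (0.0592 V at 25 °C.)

From the Nernst equation, log Q = n(E° − E)/0.0592 = 2(0.15 − 0.087)/0.0592 = 2.128, so Q = 134.
With Q = [Co²⁺]/[Pb²⁺] and the known concentrations, [Pb²⁺] in the denominator gives [Pb²⁺] = 0.001 M.

0.001 M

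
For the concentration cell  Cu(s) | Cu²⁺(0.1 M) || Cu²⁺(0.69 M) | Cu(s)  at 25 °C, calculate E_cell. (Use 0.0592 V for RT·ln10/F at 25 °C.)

0.025 V

Both half-cells are Cu²⁺/Cu, so E°_cell = 0. The concentrated side is the cathode; the cell reaction moves Cu²⁺ from high to low concentration with n = 2.
Q = [Cu²⁺]_dilute/[Cu²⁺]_conc = 0.1/0.69 = 0.145.
E = 0 − (0.0592/2) log Q = −(0.0592/2)(-0.839) = 0.0248 V.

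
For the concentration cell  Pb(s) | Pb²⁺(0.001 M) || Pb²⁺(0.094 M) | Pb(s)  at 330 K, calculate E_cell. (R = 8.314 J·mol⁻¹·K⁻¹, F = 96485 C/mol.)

Both half-cells are Pb²⁺/Pb, so E°_cell = 0. The concentrated side is the cathode; the cell reaction moves Pb²⁺ from high to low concentration with n = 2.
Q = [Pb²⁺]_dilute/[Pb²⁺]_conc = 0.001/0.094 = 0.0106.
E = 0 − (RT/nF) ln Q = −((8.314×330)/(2×96485))(-4.543) = 0.0646 V.

0.065 V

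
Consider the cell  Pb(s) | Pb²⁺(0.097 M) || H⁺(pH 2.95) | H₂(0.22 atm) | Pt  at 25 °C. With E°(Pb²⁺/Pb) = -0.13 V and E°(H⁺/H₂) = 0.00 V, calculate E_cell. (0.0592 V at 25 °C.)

0.005 V

The hydrogen couple is the cathode, so E°_cell = 0.13 V; n = 2.
[H⁺] = 10^(−2.95) = 0.0011 M, and Q = [Pb²⁺]·P(H₂) / [H⁺]^2 = 1.7 × 10^4.
E = E° − (0.0592/2) log Q = 0.13 − (0.0592/2)(4.229) = 0.005 V.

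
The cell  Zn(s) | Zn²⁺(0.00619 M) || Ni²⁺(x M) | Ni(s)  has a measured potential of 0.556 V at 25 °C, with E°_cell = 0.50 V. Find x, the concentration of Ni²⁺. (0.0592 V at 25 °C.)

From the Nernst equation, log Q = n(E° − E)/0.0592 = 2(0.50 − 0.556)/0.0592 = -1.892, so Q = 0.0128.
With Q = [Zn²⁺]/[Ni²⁺] and the known concentrations, [Ni²⁺] in the denominator gives [Ni²⁺] = 0.48 M.

0.48 M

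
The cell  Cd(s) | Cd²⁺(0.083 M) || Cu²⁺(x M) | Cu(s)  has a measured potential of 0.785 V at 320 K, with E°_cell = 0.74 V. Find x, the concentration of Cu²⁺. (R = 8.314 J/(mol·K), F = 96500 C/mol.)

2.2 M

From the Nernst equation, ln Q = nF(E° − E)/RT = 2×96500×(0.74 − 0.785)/(8.314×320) = -3.264, so Q = 0.0382.
With Q = [Cd²⁺]/[Cu²⁺] and the known concentrations, [Cu²⁺] in the denominator gives [Cu²⁺] = 2.2 M.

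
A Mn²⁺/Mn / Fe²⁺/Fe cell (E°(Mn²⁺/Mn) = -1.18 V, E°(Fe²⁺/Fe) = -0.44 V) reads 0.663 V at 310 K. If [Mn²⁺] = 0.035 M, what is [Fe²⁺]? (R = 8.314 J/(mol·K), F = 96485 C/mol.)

From the Nernst equation, ln Q = nF(E° − E)/RT = 2×96485×(0.74 − 0.663)/(8.314×310) = 5.765, so Q = 319.
With Q = [Mn²⁺]/[Fe²⁺] and the known concentrations, [Fe²⁺] in the denominator gives [Fe²⁺] = 1.1 × 10^-4 M.

1.1 × 10^-4 M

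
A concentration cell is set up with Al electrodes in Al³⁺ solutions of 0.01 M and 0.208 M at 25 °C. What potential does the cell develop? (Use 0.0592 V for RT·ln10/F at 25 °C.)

0.026 V

Both half-cells are Al³⁺/Al, so E°_cell = 0. The concentrated side is the cathode; the cell reaction moves Al³⁺ from high to low concentration with n = 3.
Q = [Al³⁺]_dilute/[Al³⁺]_conc = 0.01/0.208 = 0.0481.
E = 0 − (0.0592/3) log Q = −(0.0592/3)(-1.318) = 0.0260 V.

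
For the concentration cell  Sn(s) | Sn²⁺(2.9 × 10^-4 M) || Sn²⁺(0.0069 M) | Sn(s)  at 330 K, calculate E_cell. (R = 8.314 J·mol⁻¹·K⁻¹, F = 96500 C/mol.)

0.045 V

Both half-cells are Sn²⁺/Sn, so E°_cell = 0. The concentrated side is the cathode; the cell reaction moves Sn²⁺ from high to low concentration with n = 2.
Q = [Sn²⁺]_dilute/[Sn²⁺]_conc = 2.9 × 10^-4/0.0069 = 0.0420.
E = 0 − (RT/nF) ln Q = −((8.314×330)/(2×96500))(-3.169) = 0.0450 V.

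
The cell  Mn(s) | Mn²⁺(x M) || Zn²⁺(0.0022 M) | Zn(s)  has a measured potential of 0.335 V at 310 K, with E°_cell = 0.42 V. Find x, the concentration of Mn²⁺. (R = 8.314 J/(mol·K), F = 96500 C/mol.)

1.3 M

From the Nernst equation, ln Q = nF(E° − E)/RT = 2×96500×(0.42 − 0.335)/(8.314×310) = 6.365, so Q = 581.
With Q = [Mn²⁺]/[Zn²⁺] and the known concentrations, [Mn²⁺] in the numerator gives [Mn²⁺] = 1.3 M.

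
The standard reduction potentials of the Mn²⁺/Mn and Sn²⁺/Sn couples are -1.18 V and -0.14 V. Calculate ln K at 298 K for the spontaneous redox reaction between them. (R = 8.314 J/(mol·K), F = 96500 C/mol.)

ln K = 81.0

E°_cell = -0.14 − (-1.18) = 1.04 V, with n = 2 electrons transferred.
At equilibrium E = 0, so the Nernst equation gives ln K = nFE°/RT = (2)(96500)(1.04)/((8.314)(298)) = 81.01.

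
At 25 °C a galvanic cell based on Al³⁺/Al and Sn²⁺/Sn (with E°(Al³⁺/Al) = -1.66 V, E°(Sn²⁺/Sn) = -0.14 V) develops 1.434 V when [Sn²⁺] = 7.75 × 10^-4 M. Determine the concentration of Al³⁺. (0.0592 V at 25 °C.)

0.49 M

From the Nernst equation, log Q = n(E° − E)/0.0592 = 6(1.52 − 1.434)/0.0592 = 8.716, so Q = 5.2 × 10^8.
With Q = [Al³⁺]^2/[Sn²⁺]^3 and the known concentrations, [Al³⁺]^2 in the numerator gives [Al³⁺] = 0.49 M.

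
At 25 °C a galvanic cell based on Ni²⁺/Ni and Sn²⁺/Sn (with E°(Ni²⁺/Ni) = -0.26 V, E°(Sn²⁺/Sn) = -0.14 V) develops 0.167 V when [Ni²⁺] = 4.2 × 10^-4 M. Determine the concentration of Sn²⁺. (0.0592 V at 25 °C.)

0.016 M

From the Nernst equation, log Q = n(E° − E)/0.0592 = 2(0.12 − 0.167)/0.0592 = -1.588, so Q = 0.0258.
With Q = [Ni²⁺]/[Sn²⁺] and the known concentrations, [Sn²⁺] in the denominator gives [Sn²⁺] = 0.016 M.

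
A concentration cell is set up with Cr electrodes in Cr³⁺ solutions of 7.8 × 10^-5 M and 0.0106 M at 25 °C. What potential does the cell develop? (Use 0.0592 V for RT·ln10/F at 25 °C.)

Both half-cells are Cr³⁺/Cr, so E°_cell = 0. The concentrated side is the cathode; the cell reaction moves Cr³⁺ from high to low concentration with n = 3.
Q = [Cr³⁺]_dilute/[Cr³⁺]_conc = 7.8 × 10^-5/0.0106 = 0.00736.
E = 0 − (0.0592/3) log Q = −(0.0592/3)(-2.133) = 0.0421 V.

0.042 V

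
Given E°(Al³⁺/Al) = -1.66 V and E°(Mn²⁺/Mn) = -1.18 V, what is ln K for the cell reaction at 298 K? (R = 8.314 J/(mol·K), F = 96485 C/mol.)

E°_cell = -1.18 − (-1.66) = 0.48 V, with n = 6 electrons transferred.
At equilibrium E = 0, so the Nernst equation gives ln K = nFE°/RT = (6)(96485)(0.48)/((8.314)(298)) = 112.16.

ln K = 112.2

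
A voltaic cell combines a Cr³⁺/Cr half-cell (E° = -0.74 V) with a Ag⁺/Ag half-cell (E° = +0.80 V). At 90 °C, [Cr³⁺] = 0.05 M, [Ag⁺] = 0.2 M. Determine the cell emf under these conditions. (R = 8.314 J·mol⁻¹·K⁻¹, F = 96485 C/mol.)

The Ag⁺/Ag couple has the higher reduction potential and acts as the cathode, so E°_cell = +0.80 − (-0.74) = 1.54 V.
Balancing electrons gives n = 3; the reaction quotient is Q = [Cr³⁺]/[Ag⁺]^3 = 6.25.
E = E° − (RT/nF) ln Q = 1.54 − (8.314×363)/(3×96485) × (1.833) = 1.540 − 0.019 = 1.521 V.

1.52 V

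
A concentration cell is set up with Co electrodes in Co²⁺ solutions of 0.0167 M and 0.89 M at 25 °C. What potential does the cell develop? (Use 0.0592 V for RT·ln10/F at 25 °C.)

0.051 V

Both half-cells are Co²⁺/Co, so E°_cell = 0. The concentrated side is the cathode; the cell reaction moves Co²⁺ from high to low concentration with n = 2.
Q = [Co²⁺]_dilute/[Co²⁺]_conc = 0.0167/0.89 = 0.0188.
E = 0 − (0.0592/2) log Q = −(0.0592/2)(-1.727) = 0.0511 V.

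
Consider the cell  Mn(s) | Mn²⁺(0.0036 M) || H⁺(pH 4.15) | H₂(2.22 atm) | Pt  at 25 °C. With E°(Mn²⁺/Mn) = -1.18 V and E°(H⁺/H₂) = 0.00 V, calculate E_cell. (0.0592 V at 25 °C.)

1.00 V

The hydrogen couple is the cathode, so E°_cell = 1.18 V; n = 2.
[H⁺] = 10^(−4.15) = 7.1 × 10^-5 M, and Q = [Mn²⁺]·P(H₂) / [H⁺]^2 = 1.59 × 10^6.
E = E° − (0.0592/2) log Q = 1.18 − (0.0592/2)(6.203) = 0.996 V.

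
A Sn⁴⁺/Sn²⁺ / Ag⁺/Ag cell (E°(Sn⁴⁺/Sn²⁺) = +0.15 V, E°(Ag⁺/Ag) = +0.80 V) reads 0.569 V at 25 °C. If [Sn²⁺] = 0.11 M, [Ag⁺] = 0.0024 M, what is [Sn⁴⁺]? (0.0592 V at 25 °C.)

3.5 × 10^-4 M

From the Nernst equation, log Q = n(E° − E)/0.0592 = 2(0.65 − 0.569)/0.0592 = 2.736, so Q = 545.
With Q = [Sn⁴⁺]/([Sn²⁺]·[Ag⁺]^2) and the known concentrations, [Sn⁴⁺] in the numerator gives [Sn⁴⁺] = 3.5 × 10^-4 M.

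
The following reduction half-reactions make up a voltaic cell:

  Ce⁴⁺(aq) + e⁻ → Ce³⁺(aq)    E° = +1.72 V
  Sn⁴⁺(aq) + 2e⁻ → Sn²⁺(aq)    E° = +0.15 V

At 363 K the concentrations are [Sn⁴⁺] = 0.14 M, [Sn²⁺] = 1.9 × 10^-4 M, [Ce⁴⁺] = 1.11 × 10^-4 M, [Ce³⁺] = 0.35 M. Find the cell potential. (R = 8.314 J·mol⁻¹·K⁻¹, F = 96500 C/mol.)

The Ce⁴⁺/Ce³⁺ couple has the higher reduction potential and acts as the cathode, so E°_cell = +1.72 − (+0.15) = 1.57 V.
Balancing electrons gives n = 2; the reaction quotient is Q = [Sn⁴⁺]·[Ce³⁺]^2/([Sn²⁺]·[Ce⁴⁺]^2) = 7.33 × 10^9.
E = E° − (RT/nF) ln Q = 1.57 − (8.314×363)/(2×96500) × (22.715) = 1.570 − 0.355 = 1.215 V.

1.21 V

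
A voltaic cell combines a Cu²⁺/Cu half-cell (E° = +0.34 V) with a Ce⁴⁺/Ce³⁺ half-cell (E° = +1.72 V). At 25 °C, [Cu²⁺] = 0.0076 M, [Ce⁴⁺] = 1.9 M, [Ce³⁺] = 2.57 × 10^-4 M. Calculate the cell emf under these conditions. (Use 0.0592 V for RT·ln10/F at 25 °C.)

The Ce⁴⁺/Ce³⁺ couple has the higher reduction potential and acts as the cathode, so E°_cell = +1.72 − (+0.34) = 1.38 V.
Balancing electrons gives n = 2; the reaction quotient is Q = [Cu²⁺]·[Ce³⁺]^2/[Ce⁴⁺]^2 = 1.39 × 10^-10.
At 25 °C, E = E° − (0.0592/n) log Q = 1.38 − (0.0592/2)(-9.857) = 1.380 + 0.292 = 1.672 V.

1.67 V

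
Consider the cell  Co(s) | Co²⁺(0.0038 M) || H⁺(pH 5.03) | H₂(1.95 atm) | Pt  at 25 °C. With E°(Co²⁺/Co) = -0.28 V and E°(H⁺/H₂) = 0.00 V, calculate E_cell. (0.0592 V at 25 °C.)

The hydrogen couple is the cathode, so E°_cell = 0.28 V; n = 2.
[H⁺] = 10^(−5.03) = 9.3 × 10^-6 M, and Q = [Co²⁺]·P(H₂) / [H⁺]^2 = 8.51 × 10^7.
E = E° − (0.0592/2) log Q = 0.28 − (0.0592/2)(7.930) = 0.045 V.

0.045 V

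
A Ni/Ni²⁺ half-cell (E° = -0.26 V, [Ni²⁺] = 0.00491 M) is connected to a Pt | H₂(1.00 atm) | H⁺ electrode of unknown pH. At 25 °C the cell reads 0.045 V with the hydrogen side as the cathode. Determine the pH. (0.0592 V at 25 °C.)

E°_cell = 0.26 V and n = 2.
log Q = n(E° − E)/0.0592 = 2×(0.26 − 0.045)/0.0592 = 7.264.
With Q = [Ni²⁺]·P(H₂) / [H⁺]^2, solving for [H⁺] gives log[H⁺] = -4.786, so pH = 4.79.

pH = 4.79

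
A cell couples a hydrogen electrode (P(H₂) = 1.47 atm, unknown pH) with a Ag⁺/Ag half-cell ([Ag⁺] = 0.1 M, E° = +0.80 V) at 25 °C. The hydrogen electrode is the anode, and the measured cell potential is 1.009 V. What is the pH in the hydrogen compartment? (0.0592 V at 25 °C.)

pH = 4.45

E°_cell = 0.80 V and n = 2.
log Q = n(E° − E)/0.0592 = 2×(0.80 − 1.009)/0.0592 = -7.061.
With Q = [H⁺]^2 / ([Ag⁺]^2·P(H₂)), solving for [H⁺] gives log[H⁺] = -4.447, so pH = 4.45.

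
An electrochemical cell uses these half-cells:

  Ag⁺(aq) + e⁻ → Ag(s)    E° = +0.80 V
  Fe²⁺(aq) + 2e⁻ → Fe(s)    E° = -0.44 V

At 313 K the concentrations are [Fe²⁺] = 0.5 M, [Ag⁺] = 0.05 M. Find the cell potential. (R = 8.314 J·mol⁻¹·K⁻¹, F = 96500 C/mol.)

The Ag⁺/Ag couple has the higher reduction potential and acts as the cathode, so E°_cell = +0.80 − (-0.44) = 1.24 V.
Balancing electrons gives n = 2; the reaction quotient is Q = [Fe²⁺]/[Ag⁺]^2 = 200.
E = E° − (RT/nF) ln Q = 1.24 − (8.314×313)/(2×96500) × (5.298) = 1.240 − 0.071 = 1.169 V.

1.17 V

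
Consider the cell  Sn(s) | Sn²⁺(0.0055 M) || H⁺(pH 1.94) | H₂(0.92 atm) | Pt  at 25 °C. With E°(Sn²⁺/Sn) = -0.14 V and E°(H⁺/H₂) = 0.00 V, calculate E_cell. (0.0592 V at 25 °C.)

The hydrogen couple is the cathode, so E°_cell = 0.14 V; n = 2.
[H⁺] = 10^(−1.94) = 0.011 M, and Q = [Sn²⁺]·P(H₂) / [H⁺]^2 = 38.4.
E = E° − (0.0592/2) log Q = 0.14 − (0.0592/2)(1.584) = 0.093 V.

0.093 V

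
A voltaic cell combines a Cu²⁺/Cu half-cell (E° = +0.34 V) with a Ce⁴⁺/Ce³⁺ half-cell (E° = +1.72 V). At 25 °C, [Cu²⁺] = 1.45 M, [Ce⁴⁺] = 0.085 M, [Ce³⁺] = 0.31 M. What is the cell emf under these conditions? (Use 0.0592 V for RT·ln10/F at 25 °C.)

The Ce⁴⁺/Ce³⁺ couple has the higher reduction potential and acts as the cathode, so E°_cell = +1.72 − (+0.34) = 1.38 V.
Balancing electrons gives n = 2; the reaction quotient is Q = [Cu²⁺]·[Ce³⁺]^2/[Ce⁴⁺]^2 = 19.3.
At 25 °C, E = E° − (0.0592/n) log Q = 1.38 − (0.0592/2)(1.285) = 1.380 − 0.038 = 1.342 V.

1.34 V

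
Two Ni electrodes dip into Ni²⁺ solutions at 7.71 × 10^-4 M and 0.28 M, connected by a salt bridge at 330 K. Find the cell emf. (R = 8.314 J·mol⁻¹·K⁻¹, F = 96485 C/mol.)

0.084 V

Both half-cells are Ni²⁺/Ni, so E°_cell = 0. The concentrated side is the cathode; the cell reaction moves Ni²⁺ from high to low concentration with n = 2.
Q = [Ni²⁺]_dilute/[Ni²⁺]_conc = 7.71 × 10^-4/0.28 = 0.00275.
E = 0 − (RT/nF) ln Q = −((8.314×330)/(2×96485))(-5.895) = 0.0838 V.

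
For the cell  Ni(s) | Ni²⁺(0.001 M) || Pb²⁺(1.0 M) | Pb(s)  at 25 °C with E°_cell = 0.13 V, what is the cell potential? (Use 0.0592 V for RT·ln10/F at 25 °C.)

0.219 V

Balancing electrons gives n = 2; the reaction quotient is Q = [Ni²⁺]/[Pb²⁺] = 0.00100.
At 25 °C, E = E° − (0.0592/n) log Q = 0.13 − (0.0592/2)(-3.000) = 0.130 + 0.089 = 0.219 V.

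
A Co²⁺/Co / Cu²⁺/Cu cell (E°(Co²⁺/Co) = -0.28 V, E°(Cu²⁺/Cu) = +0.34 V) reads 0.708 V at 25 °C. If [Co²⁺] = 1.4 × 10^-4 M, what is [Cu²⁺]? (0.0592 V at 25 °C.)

0.13 M

From the Nernst equation, log Q = n(E° − E)/0.0592 = 2(0.62 − 0.708)/0.0592 = -2.973, so Q = 0.00106.
With Q = [Co²⁺]/[Cu²⁺] and the known concentrations, [Cu²⁺] in the denominator gives [Cu²⁺] = 0.13 M.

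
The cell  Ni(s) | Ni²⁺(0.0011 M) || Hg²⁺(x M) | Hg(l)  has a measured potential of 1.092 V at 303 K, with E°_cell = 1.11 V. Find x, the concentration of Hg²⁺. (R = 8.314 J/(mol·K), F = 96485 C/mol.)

2.8 × 10^-4 M

From the Nernst equation, ln Q = nF(E° − E)/RT = 2×96485×(1.11 − 1.092)/(8.314×303) = 1.379, so Q = 3.97.
With Q = [Ni²⁺]/[Hg²⁺] and the known concentrations, [Hg²⁺] in the denominator gives [Hg²⁺] = 2.8 × 10^-4 M.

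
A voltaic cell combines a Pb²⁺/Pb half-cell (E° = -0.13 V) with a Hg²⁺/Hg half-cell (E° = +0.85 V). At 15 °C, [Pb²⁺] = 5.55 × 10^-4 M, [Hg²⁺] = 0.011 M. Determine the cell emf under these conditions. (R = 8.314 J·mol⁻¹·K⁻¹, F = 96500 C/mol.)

1.02 V

The Hg²⁺/Hg couple has the higher reduction potential and acts as the cathode, so E°_cell = +0.85 − (-0.13) = 0.98 V.
Balancing electrons gives n = 2; the reaction quotient is Q = [Pb²⁺]/[Hg²⁺] = 0.0505.
E = E° − (RT/nF) ln Q = 0.98 − (8.314×288)/(2×96500) × (-2.987) = 0.980 + 0.037 = 1.017 V.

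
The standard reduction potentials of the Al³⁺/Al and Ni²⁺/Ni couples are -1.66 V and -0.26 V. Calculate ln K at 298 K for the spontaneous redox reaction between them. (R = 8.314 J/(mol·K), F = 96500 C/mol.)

E°_cell = -0.26 − (-1.66) = 1.40 V, with n = 6 electrons transferred.
At equilibrium E = 0, so the Nernst equation gives ln K = nFE°/RT = (6)(96500)(1.40)/((8.314)(298)) = 327.18.

ln K = 327.2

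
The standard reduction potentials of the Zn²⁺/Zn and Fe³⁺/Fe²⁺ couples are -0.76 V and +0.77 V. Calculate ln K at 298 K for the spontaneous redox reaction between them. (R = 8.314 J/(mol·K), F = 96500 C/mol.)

ln K = 119.2

E°_cell = +0.77 − (-0.76) = 1.53 V, with n = 2 electrons transferred.
At equilibrium E = 0, so the Nernst equation gives ln K = nFE°/RT = (2)(96500)(1.53)/((8.314)(298)) = 119.19.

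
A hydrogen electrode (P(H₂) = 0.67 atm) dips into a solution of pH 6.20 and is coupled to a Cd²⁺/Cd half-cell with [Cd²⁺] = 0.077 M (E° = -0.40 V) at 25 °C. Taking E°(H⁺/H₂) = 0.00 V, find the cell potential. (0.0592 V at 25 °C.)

0.071 V

The hydrogen couple is the cathode, so E°_cell = 0.40 V; n = 2.
[H⁺] = 10^(−6.20) = 6.3 × 10^-7 M, and Q = [Cd²⁺]·P(H₂) / [H⁺]^2 = 1.3 × 10^11.
E = E° − (0.0592/2) log Q = 0.40 − (0.0592/2)(11.113) = 0.071 V.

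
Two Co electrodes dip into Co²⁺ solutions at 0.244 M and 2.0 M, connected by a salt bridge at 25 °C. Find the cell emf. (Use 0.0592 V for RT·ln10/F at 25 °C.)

Both half-cells are Co²⁺/Co, so E°_cell = 0. The concentrated side is the cathode; the cell reaction moves Co²⁺ from high to low concentration with n = 2.
Q = [Co²⁺]_dilute/[Co²⁺]_conc = 0.244/2.0 = 0.122.
E = 0 − (0.0592/2) log Q = −(0.0592/2)(-0.914) = 0.0271 V.

0.027 V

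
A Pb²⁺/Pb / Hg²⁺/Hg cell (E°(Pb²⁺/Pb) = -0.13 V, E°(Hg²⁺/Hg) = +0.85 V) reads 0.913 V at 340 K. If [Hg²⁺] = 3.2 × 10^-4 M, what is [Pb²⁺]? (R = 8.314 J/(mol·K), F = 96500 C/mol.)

0.031 M

From the Nernst equation, ln Q = nF(E° − E)/RT = 2×96500×(0.98 − 0.913)/(8.314×340) = 4.574, so Q = 97.0.
With Q = [Pb²⁺]/[Hg²⁺] and the known concentrations, [Pb²⁺] in the numerator gives [Pb²⁺] = 0.031 M.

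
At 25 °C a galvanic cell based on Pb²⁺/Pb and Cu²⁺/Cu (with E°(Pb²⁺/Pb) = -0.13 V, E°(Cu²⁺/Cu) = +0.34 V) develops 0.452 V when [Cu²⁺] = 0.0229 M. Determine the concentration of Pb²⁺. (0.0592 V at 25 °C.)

From the Nernst equation, log Q = n(E° − E)/0.0592 = 2(0.47 − 0.452)/0.0592 = 0.608, so Q = 4.06.
With Q = [Pb²⁺]/[Cu²⁺] and the known concentrations, [Pb²⁺] in the numerator gives [Pb²⁺] = 0.093 M.

0.093 M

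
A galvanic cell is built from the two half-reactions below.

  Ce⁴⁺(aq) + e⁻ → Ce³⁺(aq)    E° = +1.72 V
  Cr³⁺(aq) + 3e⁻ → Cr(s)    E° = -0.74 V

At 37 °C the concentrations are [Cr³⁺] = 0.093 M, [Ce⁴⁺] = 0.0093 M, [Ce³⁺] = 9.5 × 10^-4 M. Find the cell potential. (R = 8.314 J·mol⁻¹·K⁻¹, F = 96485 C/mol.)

2.54 V

The Ce⁴⁺/Ce³⁺ couple has the higher reduction potential and acts as the cathode, so E°_cell = +1.72 − (-0.74) = 2.46 V.
Balancing electrons gives n = 3; the reaction quotient is Q = [Cr³⁺]·[Ce³⁺]^3/[Ce⁴⁺]^3 = 9.91 × 10^-5.
E = E° − (RT/nF) ln Q = 2.46 − (8.314×310)/(3×96485) × (-9.219) = 2.460 + 0.082 = 2.542 V.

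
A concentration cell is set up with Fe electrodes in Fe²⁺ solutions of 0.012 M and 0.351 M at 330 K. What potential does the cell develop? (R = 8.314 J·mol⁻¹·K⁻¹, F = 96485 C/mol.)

0.048 V

Both half-cells are Fe²⁺/Fe, so E°_cell = 0. The concentrated side is the cathode; the cell reaction moves Fe²⁺ from high to low concentration with n = 2.
Q = [Fe²⁺]_dilute/[Fe²⁺]_conc = 0.012/0.351 = 0.0342.
E = 0 − (RT/nF) ln Q = −((8.314×330)/(2×96485))(-3.376) = 0.0480 V.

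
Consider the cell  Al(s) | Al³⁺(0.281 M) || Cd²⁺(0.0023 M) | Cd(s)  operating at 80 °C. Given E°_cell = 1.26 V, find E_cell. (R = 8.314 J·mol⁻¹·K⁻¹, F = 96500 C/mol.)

Balancing electrons gives n = 6; the reaction quotient is Q = [Al³⁺]^2/[Cd²⁺]^3 = 6.49 × 10^6.
E = E° − (RT/nF) ln Q = 1.26 − (8.314×353)/(6×96500) × (15.686) = 1.260 − 0.080 = 1.180 V.

1.18 V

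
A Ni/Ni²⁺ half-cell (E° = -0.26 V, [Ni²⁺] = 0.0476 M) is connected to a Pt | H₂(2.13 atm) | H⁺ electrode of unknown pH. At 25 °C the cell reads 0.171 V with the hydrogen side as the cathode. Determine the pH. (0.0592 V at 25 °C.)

E°_cell = 0.26 V and n = 2.
log Q = n(E° − E)/0.0592 = 2×(0.26 − 0.171)/0.0592 = 3.007.
With Q = [Ni²⁺]·P(H₂) / [H⁺]^2, solving for [H⁺] gives log[H⁺] = -2.000, so pH = 2.00.

pH = 2.00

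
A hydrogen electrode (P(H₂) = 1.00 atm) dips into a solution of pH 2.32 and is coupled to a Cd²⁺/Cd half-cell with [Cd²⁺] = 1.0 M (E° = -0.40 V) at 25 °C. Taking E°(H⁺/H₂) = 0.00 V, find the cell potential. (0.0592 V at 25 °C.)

The hydrogen couple is the cathode, so E°_cell = 0.40 V; n = 2.
[H⁺] = 10^(−2.32) = 0.0048 M, and Q = [Cd²⁺]·P(H₂) / [H⁺]^2 = 4.37 × 10^4.
E = E° − (0.0592/2) log Q = 0.40 − (0.0592/2)(4.640) = 0.263 V.

0.26 V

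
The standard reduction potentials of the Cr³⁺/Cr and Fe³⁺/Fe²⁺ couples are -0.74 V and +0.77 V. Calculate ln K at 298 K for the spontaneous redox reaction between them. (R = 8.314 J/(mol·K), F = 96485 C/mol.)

ln K = 176.4

E°_cell = +0.77 − (-0.74) = 1.51 V, with n = 3 electrons transferred.
At equilibrium E = 0, so the Nernst equation gives ln K = nFE°/RT = (3)(96485)(1.51)/((8.314)(298)) = 176.41.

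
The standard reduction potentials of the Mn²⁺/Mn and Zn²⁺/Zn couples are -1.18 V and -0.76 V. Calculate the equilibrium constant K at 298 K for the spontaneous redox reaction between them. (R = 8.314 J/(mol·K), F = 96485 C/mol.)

1.6 × 10^14

E°_cell = -0.76 − (-1.18) = 0.42 V, with n = 2 electrons transferred.
At equilibrium E = 0, so the Nernst equation gives ln K = nFE°/RT = (2)(96485)(0.42)/((8.314)(298)) = 32.71.
K = e^32.71 = 1.6 × 10^14.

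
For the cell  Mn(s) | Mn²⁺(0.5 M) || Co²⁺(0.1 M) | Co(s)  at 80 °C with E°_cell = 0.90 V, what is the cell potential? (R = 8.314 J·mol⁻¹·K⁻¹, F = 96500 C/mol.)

Balancing electrons gives n = 2; the reaction quotient is Q = [Mn²⁺]/[Co²⁺] = 5.00.
E = E° − (RT/nF) ln Q = 0.90 − (8.314×353)/(2×96500) × (1.609) = 0.900 − 0.024 = 0.876 V.

0.876 V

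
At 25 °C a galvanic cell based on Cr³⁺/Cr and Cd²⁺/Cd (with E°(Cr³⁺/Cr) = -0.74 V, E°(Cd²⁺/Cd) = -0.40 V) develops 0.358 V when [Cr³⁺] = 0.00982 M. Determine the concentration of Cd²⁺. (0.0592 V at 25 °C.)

0.19 M

From the Nernst equation, log Q = n(E° − E)/0.0592 = 6(0.34 − 0.358)/0.0592 = -1.824, so Q = 0.0150.
With Q = [Cr³⁺]^2/[Cd²⁺]^3 and the known concentrations, [Cd²⁺]^3 in the denominator gives [Cd²⁺] = 0.19 M.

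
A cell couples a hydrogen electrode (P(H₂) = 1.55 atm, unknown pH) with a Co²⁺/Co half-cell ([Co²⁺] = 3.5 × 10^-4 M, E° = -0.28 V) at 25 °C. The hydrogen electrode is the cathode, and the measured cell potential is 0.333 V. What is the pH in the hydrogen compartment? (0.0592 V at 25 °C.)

E°_cell = 0.28 V and n = 2.
log Q = n(E° − E)/0.0592 = 2×(0.28 − 0.333)/0.0592 = -1.791.
With Q = [Co²⁺]·P(H₂) / [H⁺]^2, solving for [H⁺] gives log[H⁺] = -0.738, so pH = 0.74.

pH = 0.74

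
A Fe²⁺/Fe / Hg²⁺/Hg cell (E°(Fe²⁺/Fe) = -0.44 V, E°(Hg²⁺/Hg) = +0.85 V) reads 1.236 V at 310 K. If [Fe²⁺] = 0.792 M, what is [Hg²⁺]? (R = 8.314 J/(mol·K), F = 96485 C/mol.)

0.014 M

From the Nernst equation, ln Q = nF(E° − E)/RT = 2×96485×(1.29 − 1.236)/(8.314×310) = 4.043, so Q = 57.0.
With Q = [Fe²⁺]/[Hg²⁺] and the known concentrations, [Hg²⁺] in the denominator gives [Hg²⁺] = 0.014 M.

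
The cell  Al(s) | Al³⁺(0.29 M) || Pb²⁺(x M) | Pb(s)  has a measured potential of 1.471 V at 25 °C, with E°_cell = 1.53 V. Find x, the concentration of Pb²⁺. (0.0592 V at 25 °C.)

0.0044 M

From the Nernst equation, log Q = n(E° − E)/0.0592 = 6(1.53 − 1.471)/0.0592 = 5.980, so Q = 9.54 × 10^5.
With Q = [Al³⁺]^2/[Pb²⁺]^3 and the known concentrations, [Pb²⁺]^3 in the denominator gives [Pb²⁺] = 0.0044 M.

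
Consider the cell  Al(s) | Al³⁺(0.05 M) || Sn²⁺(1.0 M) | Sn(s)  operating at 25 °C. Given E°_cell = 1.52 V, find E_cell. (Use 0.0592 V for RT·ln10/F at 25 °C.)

Balancing electrons gives n = 6; the reaction quotient is Q = [Al³⁺]^2/[Sn²⁺]^3 = 0.00250.
At 25 °C, E = E° − (0.0592/n) log Q = 1.52 − (0.0592/6)(-2.602) = 1.520 + 0.026 = 1.546 V.

1.55 V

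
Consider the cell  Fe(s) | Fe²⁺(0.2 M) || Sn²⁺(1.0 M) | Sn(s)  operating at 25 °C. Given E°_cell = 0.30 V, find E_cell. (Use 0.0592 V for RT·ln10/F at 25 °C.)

0.321 V

Balancing electrons gives n = 2; the reaction quotient is Q = [Fe²⁺]/[Sn²⁺] = 0.200.
At 25 °C, E = E° − (0.0592/n) log Q = 0.30 − (0.0592/2)(-0.699) = 0.300 + 0.021 = 0.321 V.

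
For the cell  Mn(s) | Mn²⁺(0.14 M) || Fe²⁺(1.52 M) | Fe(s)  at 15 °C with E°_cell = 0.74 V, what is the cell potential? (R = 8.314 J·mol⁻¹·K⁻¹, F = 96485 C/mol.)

0.770 V

Balancing electrons gives n = 2; the reaction quotient is Q = [Mn²⁺]/[Fe²⁺] = 0.0921.
E = E° − (RT/nF) ln Q = 0.74 − (8.314×288)/(2×96485) × (-2.385) = 0.740 + 0.030 = 0.770 V.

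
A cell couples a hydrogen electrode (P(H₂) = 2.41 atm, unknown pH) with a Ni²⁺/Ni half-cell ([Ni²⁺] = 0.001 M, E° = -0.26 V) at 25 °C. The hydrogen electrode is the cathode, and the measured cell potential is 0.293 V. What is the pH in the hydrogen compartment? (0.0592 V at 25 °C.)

pH = 0.75

E°_cell = 0.26 V and n = 2.
log Q = n(E° − E)/0.0592 = 2×(0.26 − 0.293)/0.0592 = -1.115.
With Q = [Ni²⁺]·P(H₂) / [H⁺]^2, solving for [H⁺] gives log[H⁺] = -0.752, so pH = 0.75.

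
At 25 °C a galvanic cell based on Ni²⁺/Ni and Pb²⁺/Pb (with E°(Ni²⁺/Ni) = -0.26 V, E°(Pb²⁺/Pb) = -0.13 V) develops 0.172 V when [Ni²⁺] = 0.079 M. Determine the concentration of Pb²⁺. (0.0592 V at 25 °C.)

From the Nernst equation, log Q = n(E° − E)/0.0592 = 2(0.13 − 0.172)/0.0592 = -1.419, so Q = 0.0381.
With Q = [Ni²⁺]/[Pb²⁺] and the known concentrations, [Pb²⁺] in the denominator gives [Pb²⁺] = 2.1 M.

2.1 M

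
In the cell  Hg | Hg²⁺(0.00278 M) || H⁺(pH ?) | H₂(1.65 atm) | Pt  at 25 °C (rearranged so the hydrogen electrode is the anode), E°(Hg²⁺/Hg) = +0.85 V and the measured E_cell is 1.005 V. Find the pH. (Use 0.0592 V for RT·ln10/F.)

E°_cell = 0.85 V and n = 2.
log Q = n(E° − E)/0.0592 = 2×(0.85 − 1.005)/0.0592 = -5.236.
With Q = [H⁺]^2 / ([Hg²⁺]·P(H₂)), solving for [H⁺] gives log[H⁺] = -3.787, so pH = 3.79.

pH = 3.79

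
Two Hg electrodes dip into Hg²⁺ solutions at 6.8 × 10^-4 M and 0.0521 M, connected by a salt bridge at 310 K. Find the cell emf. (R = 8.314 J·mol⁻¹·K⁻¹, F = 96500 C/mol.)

0.058 V

Both half-cells are Hg²⁺/Hg, so E°_cell = 0. The concentrated side is the cathode; the cell reaction moves Hg²⁺ from high to low concentration with n = 2.
Q = [Hg²⁺]_dilute/[Hg²⁺]_conc = 6.8 × 10^-4/0.0521 = 0.0131.
E = 0 − (RT/nF) ln Q = −((8.314×310)/(2×96500))(-4.339) = 0.0579 V.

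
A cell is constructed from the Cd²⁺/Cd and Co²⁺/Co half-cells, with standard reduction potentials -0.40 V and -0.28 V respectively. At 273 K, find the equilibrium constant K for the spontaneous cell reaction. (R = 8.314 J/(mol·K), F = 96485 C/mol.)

2.7 × 10^4

E°_cell = -0.28 − (-0.40) = 0.12 V, with n = 2 electrons transferred.
At equilibrium E = 0, so the Nernst equation gives ln K = nFE°/RT = (2)(96485)(0.12)/((8.314)(273)) = 10.20.
K = e^10.20 = 2.7 × 10^4.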